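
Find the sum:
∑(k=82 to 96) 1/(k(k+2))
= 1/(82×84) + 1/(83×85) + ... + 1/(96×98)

Partial fractions: 1/(k(k+2)) = (1/2)[1/k - 1/(k+2)]
Telescoping leaves the first two and last two terms:
= (1/2)[1/82 + 1/83 - 1/97 - 1/98]
= 30165/16174459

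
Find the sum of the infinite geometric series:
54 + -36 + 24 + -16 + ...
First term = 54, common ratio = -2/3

For |r| < 1, S = a / (1 - r)
S = 54 / (1 - (-2/3))
S = 54 / (5/3)
S = 162/5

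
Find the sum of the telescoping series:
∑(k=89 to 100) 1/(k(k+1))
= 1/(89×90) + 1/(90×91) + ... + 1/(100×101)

Partial fractions: 1/(k(k+1)) = 1/k - 1/(k+1)
The series telescopes:
= (1/89 - 1/90) + (1/90 - 1/91) + ... + (1/100 - 1/101)
= 1/89 - 1/101
= 12/8989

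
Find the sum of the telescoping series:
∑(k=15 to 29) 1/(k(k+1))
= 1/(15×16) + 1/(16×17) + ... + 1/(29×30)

Partial fractions: 1/(k(k+1)) = 1/k - 1/(k+1)
The series telescopes:
= (1/15 - 1/16) + (1/16 - 1/17) + ... + (1/29 - 1/30)
= 1/15 - 1/30
= 1/30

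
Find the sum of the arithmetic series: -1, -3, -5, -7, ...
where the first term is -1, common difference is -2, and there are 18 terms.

Sₙ = n/2 × (first + last)
Last term = a + (n-1)d = -1 + (18-1)×(-2) = -35
S_18 = 18/2 × (-1 + (-35))
S_18 = 18/2 × (-36) = -324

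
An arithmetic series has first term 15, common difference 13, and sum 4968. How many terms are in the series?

Using S = n/2 × [2a + (n-1)d]
4968 = n/2 × [2(15) + (n-1)(13)]
4968 = n/2 × [30 + 13n - 13]
9936 = n × [17 + 13n]
13n² + (17)n - 9936 = 0
Discriminant: Δ = (17)² - 4(13)(-9936) = 289 + 516672 = 516961
√Δ = 719
n = [-(17) + √Δ] / (2·13) = (-17 + 719) / 26 = 702 / 26 = 27
(The negative root is discarded since n must be a positive integer.)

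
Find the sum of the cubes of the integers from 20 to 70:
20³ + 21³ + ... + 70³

Use ∑_{k=1}^{n} k³ = [n(n+1)/2]², then subtract the first 19 terms.
∑_{k=1}^{70} k³ = [70×71/2]² = 2485² = 6175225
∑_{k=1}^{19} k³ = [19×20/2]² = 190² = 36100
∑_{k=20}^{70} k³ = 6175225 - 36100 = 6139125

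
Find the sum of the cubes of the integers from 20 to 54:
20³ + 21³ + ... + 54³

Use ∑_{k=1}^{n} k³ = [n(n+1)/2]², then subtract the first 19 terms.
∑_{k=1}^{54} k³ = [54×55/2]² = 1485² = 2205225
∑_{k=1}^{19} k³ = [19×20/2]² = 190² = 36100
∑_{k=20}^{54} k³ = 2205225 - 36100 = 2169125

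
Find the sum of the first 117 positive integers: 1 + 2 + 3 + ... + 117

Formula: ∑k = n(n+1)/2
= 117×118/2
= 13806/2
= 6903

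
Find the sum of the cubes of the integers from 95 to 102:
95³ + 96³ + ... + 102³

Use ∑_{k=1}^{n} k³ = [n(n+1)/2]², then subtract the first 94 terms.
∑_{k=1}^{102} k³ = [102×103/2]² = 5253² = 27594009
∑_{k=1}^{94} k³ = [94×95/2]² = 4465² = 19936225
∑_{k=95}^{102} k³ = 27594009 - 19936225 = 7657784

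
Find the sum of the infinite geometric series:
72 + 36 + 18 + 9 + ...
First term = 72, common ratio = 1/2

For |r| < 1, S = a / (1 - r)
S = 72 / (1 - (1/2))
S = 72 / (1/2)
S = 144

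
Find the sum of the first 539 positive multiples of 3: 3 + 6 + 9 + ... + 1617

Factor out 3: = 3(1 + 2 + ... + 539) = 3 × n(n+1)/2
= 3 × 539×540/2
= 3 × 145530
= 436590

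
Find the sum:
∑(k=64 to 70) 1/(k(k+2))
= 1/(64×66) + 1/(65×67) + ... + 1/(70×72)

Partial fractions: 1/(k(k+2)) = (1/2)[1/k - 1/(k+2)]
Telescoping leaves the first two and last two terms:
= (1/2)[1/64 + 1/65 - 1/71 - 1/72]
= 8071/5316480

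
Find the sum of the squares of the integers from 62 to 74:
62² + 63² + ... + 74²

Use ∑_{k=1}^{n} k² = n(n+1)(2n+1)/6, then subtract the first 61 terms.
∑_{k=1}^{74} k² = 74×75×149/6 = 137825
∑_{k=1}^{61} k² = 61×62×123/6 = 77531
∑_{k=62}^{74} k² = 137825 - 77531 = 60294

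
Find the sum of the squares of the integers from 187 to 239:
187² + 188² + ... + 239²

Use ∑_{k=1}^{n} k² = n(n+1)(2n+1)/6, then subtract the first 186 terms.
∑_{k=1}^{239} k² = 239×240×479/6 = 4579240
∑_{k=1}^{186} k² = 186×187×373/6 = 2162281
∑_{k=187}^{239} k² = 4579240 - 2162281 = 2416959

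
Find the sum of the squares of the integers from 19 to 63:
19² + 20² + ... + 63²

Use ∑_{k=1}^{n} k² = n(n+1)(2n+1)/6, then subtract the first 18 terms.
∑_{k=1}^{63} k² = 63×64×127/6 = 85344
∑_{k=1}^{18} k² = 18×19×37/6 = 2109
∑_{k=19}^{63} k² = 85344 - 2109 = 83235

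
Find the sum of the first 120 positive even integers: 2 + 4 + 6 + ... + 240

Sum of first n even numbers = n(n+1)
= 120×121
= 14520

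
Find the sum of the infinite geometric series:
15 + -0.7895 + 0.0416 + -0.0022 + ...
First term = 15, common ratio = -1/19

For |r| < 1, S = a / (1 - r)
S = 15 / (1 - (-1/19))
S = 15 / (20/19)
S = 57/4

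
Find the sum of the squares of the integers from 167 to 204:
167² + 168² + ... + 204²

Use ∑_{k=1}^{n} k² = n(n+1)(2n+1)/6, then subtract the first 166 terms.
∑_{k=1}^{204} k² = 204×205×409/6 = 2850730
∑_{k=1}^{166} k² = 166×167×333/6 = 1538571
∑_{k=167}^{204} k² = 2850730 - 1538571 = 1312159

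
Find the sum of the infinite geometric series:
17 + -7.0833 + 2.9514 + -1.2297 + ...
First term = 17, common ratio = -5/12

For |r| < 1, S = a / (1 - r)
S = 17 / (1 - (-5/12))
S = 17 / (17/12)
S = 12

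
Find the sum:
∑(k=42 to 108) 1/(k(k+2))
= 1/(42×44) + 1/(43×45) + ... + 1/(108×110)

Partial fractions: 1/(k(k+2)) = (1/2)[1/k - 1/(k+2)]
Telescoping leaves the first two and last two terms:
= (1/2)[1/42 + 1/43 - 1/109 - 1/110]
= 155909/10826970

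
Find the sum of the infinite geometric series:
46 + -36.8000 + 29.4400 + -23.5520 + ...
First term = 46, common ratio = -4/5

For |r| < 1, S = a / (1 - r)
S = 46 / (1 - (-4/5))
S = 46 / (9/5)
S = 230/9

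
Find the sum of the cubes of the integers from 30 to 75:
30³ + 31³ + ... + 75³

Use ∑_{k=1}^{n} k³ = [n(n+1)/2]², then subtract the first 29 terms.
∑_{k=1}^{75} k³ = [75×76/2]² = 2850² = 8122500
∑_{k=1}^{29} k³ = [29×30/2]² = 435² = 189225
∑_{k=30}^{75} k³ = 8122500 - 189225 = 7933275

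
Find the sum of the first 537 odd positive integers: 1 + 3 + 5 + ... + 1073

Sum of first n odd numbers = n²
= 537²
= 288369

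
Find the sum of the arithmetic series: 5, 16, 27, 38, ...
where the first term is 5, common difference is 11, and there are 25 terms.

Sₙ = n/2 × (first + last)
Last term = a + (n-1)d = 5 + (25-1)×11 = 269
S_25 = 25/2 × (5 + 269)
S_25 = 25/2 × 274 = 3425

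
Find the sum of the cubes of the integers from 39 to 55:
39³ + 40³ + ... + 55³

Use ∑_{k=1}^{n} k³ = [n(n+1)/2]², then subtract the first 38 terms.
∑_{k=1}^{55} k³ = [55×56/2]² = 1540² = 2371600
∑_{k=1}^{38} k³ = [38×39/2]² = 741² = 549081
∑_{k=39}^{55} k³ = 2371600 - 549081 = 1822519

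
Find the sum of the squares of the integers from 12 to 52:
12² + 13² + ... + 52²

Use ∑_{k=1}^{n} k² = n(n+1)(2n+1)/6, then subtract the first 11 terms.
∑_{k=1}^{52} k² = 52×53×105/6 = 48230
∑_{k=1}^{11} k² = 11×12×23/6 = 506
∑_{k=12}^{52} k² = 48230 - 506 = 47724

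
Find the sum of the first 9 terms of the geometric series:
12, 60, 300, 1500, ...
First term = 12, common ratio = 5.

Sₙ = a(1 - rⁿ) / (1 - r)
S_9 = 12(1 - 5^9) / (1 - 5)
S_9 = 12(1 - 1953125) / (-4)
S_9 = 5859372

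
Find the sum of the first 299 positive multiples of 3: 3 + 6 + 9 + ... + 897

Factor out 3: = 3(1 + 2 + ... + 299) = 3 × n(n+1)/2
= 3 × 299×300/2
= 3 × 44850
= 134550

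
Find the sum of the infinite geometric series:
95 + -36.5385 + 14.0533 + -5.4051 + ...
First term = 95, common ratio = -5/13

For |r| < 1, S = a / (1 - r)
S = 95 / (1 - (-5/13))
S = 95 / (18/13)
S = 1235/18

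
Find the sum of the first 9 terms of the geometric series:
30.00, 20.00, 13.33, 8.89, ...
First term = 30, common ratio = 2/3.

Sₙ = a(1 - rⁿ) / (1 - r)
S_9 = 30(1 - (2/3)^9) / (1 - (2/3))
S_9 = 30(1 - (512/19683)) / (1/3)
S_9 = 191710/2187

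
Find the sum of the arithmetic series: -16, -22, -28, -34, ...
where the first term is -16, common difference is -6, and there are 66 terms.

Sₙ = n/2 × (first + last)
Last term = a + (n-1)d = -16 + (66-1)×(-6) = -406
S_66 = 66/2 × (-16 + (-406))
S_66 = 66/2 × (-422) = -13926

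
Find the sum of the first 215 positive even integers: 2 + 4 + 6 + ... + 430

Sum of first n even numbers = n(n+1)
= 215×216
= 46440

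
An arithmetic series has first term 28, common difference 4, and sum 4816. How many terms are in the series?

Using S = n/2 × [2a + (n-1)d]
4816 = n/2 × [2(28) + (n-1)(4)]
4816 = n/2 × [56 + 4n - 4]
9632 = n × [52 + 4n]
4n² + (52)n - 9632 = 0
Discriminant: Δ = (52)² - 4(4)(-9632) = 2704 + 154112 = 156816
√Δ = 396
n = [-(52) + √Δ] / (2·4) = (-52 + 396) / 8 = 344 / 8 = 43
(The negative root is discarded since n must be a positive integer.)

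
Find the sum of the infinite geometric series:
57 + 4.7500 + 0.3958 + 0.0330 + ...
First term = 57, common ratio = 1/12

For |r| < 1, S = a / (1 - r)
S = 57 / (1 - (1/12))
S = 57 / (11/12)
S = 684/11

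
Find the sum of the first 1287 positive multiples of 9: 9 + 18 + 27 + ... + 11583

Factor out 9: = 9(1 + 2 + ... + 1287) = 9 × n(n+1)/2
= 9 × 1287×1288/2
= 9 × 828828
= 7459452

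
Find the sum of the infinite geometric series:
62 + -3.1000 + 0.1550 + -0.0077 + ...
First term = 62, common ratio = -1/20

For |r| < 1, S = a / (1 - r)
S = 62 / (1 - (-1/20))
S = 62 / (21/20)
S = 1240/21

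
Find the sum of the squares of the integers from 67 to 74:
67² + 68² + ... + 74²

Use ∑_{k=1}^{n} k² = n(n+1)(2n+1)/6, then subtract the first 66 terms.
∑_{k=1}^{74} k² = 74×75×149/6 = 137825
∑_{k=1}^{66} k² = 66×67×133/6 = 98021
∑_{k=67}^{74} k² = 137825 - 98021 = 39804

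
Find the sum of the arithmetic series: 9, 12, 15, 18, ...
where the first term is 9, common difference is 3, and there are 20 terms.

Sₙ = n/2 × (first + last)
Last term = a + (n-1)d = 9 + (20-1)×3 = 66
S_20 = 20/2 × (9 + 66)
S_20 = 20/2 × 75 = 750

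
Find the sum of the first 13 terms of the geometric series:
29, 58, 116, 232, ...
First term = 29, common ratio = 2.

Sₙ = a(1 - rⁿ) / (1 - r)
S_13 = 29(1 - 2^13) / (1 - 2)
S_13 = 29(1 - 8192) / (-1)
S_13 = 237539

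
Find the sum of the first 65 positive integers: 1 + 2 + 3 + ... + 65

Formula: ∑k = n(n+1)/2
= 65×66/2
= 4290/2
= 2145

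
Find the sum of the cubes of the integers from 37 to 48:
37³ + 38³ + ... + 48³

Use ∑_{k=1}^{n} k³ = [n(n+1)/2]², then subtract the first 36 terms.
∑_{k=1}^{48} k³ = [48×49/2]² = 1176² = 1382976
∑_{k=1}^{36} k³ = [36×37/2]² = 666² = 443556
∑_{k=37}^{48} k³ = 1382976 - 443556 = 939420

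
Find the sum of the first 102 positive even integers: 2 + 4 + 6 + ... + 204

Sum of first n even numbers = n(n+1)
= 102×103
= 10506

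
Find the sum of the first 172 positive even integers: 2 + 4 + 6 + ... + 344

Sum of first n even numbers = n(n+1)
= 172×173
= 29756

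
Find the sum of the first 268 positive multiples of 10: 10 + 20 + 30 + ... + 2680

Factor out 10: = 10(1 + 2 + ... + 268) = 10 × n(n+1)/2
= 10 × 268×269/2
= 10 × 36046
= 360460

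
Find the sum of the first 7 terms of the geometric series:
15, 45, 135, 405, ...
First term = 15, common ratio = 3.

Sₙ = a(1 - rⁿ) / (1 - r)
S_7 = 15(1 - 3^7) / (1 - 3)
S_7 = 15(1 - 2187) / (-2)
S_7 = 16395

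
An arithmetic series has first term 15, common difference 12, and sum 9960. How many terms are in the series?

Using S = n/2 × [2a + (n-1)d]
9960 = n/2 × [2(15) + (n-1)(12)]
9960 = n/2 × [30 + 12n - 12]
19920 = n × [18 + 12n]
12n² + (18)n - 19920 = 0
Discriminant: Δ = (18)² - 4(12)(-19920) = 324 + 956160 = 956484
√Δ = 978
n = [-(18) + √Δ] / (2·12) = (-18 + 978) / 24 = 960 / 24 = 40
(The negative root is discarded since n must be a positive integer.)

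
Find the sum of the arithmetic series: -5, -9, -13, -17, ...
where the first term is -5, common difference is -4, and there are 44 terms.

Sₙ = n/2 × (first + last)
Last term = a + (n-1)d = -5 + (44-1)×(-4) = -177
S_44 = 44/2 × (-5 + (-177))
S_44 = 44/2 × (-182) = -4004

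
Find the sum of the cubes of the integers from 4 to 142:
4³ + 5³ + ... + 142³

Use ∑_{k=1}^{n} k³ = [n(n+1)/2]², then subtract the first 3 terms.
∑_{k=1}^{142} k³ = [142×143/2]² = 10153² = 103083409
∑_{k=1}^{3} k³ = [3×4/2]² = 6² = 36
∑_{k=4}^{142} k³ = 103083409 - 36 = 103083373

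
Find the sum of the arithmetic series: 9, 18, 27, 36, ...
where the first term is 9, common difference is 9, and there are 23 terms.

Sₙ = n/2 × (first + last)
Last term = a + (n-1)d = 9 + (23-1)×9 = 207
S_23 = 23/2 × (9 + 207)
S_23 = 23/2 × 216 = 2484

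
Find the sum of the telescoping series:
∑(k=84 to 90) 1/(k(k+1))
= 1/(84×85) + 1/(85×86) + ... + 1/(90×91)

Partial fractions: 1/(k(k+1)) = 1/k - 1/(k+1)
The series telescopes:
= (1/84 - 1/85) + (1/85 - 1/86) + ... + (1/90 - 1/91)
= 1/84 - 1/91
= 1/1092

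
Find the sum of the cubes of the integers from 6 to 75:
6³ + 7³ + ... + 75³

Use ∑_{k=1}^{n} k³ = [n(n+1)/2]², then subtract the first 5 terms.
∑_{k=1}^{75} k³ = [75×76/2]² = 2850² = 8122500
∑_{k=1}^{5} k³ = [5×6/2]² = 15² = 225
∑_{k=6}^{75} k³ = 8122500 - 225 = 8122275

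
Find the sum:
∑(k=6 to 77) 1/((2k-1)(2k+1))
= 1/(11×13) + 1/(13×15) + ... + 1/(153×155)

Partial fractions: 1/((2k-1)(2k+1)) = (1/2)[1/(2k-1) - 1/(2k+1)]
The series telescopes:
= (1/2)[1/11 - 1/155]
= 72/1705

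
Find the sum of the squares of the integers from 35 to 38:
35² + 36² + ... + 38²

Use ∑_{k=1}^{n} k² = n(n+1)(2n+1)/6, then subtract the first 34 terms.
∑_{k=1}^{38} k² = 38×39×77/6 = 19019
∑_{k=1}^{34} k² = 34×35×69/6 = 13685
∑_{k=35}^{38} k² = 19019 - 13685 = 5334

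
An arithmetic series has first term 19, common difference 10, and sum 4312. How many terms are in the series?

Using S = n/2 × [2a + (n-1)d]
4312 = n/2 × [2(19) + (n-1)(10)]
4312 = n/2 × [38 + 10n - 10]
8624 = n × [28 + 10n]
10n² + (28)n - 8624 = 0
Discriminant: Δ = (28)² - 4(10)(-8624) = 784 + 344960 = 345744
√Δ = 588
n = [-(28) + √Δ] / (2·10) = (-28 + 588) / 20 = 560 / 20 = 28
(The negative root is discarded since n must be a positive integer.)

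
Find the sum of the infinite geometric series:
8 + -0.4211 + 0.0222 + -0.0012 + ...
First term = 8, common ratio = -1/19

For |r| < 1, S = a / (1 - r)
S = 8 / (1 - (-1/19))
S = 8 / (20/19)
S = 38/5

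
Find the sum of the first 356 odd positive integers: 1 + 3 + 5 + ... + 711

Sum of first n odd numbers = n²
= 356²
= 126736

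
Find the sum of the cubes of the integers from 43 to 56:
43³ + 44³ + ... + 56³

Use ∑_{k=1}^{n} k³ = [n(n+1)/2]², then subtract the first 42 terms.
∑_{k=1}^{56} k³ = [56×57/2]² = 1596² = 2547216
∑_{k=1}^{42} k³ = [42×43/2]² = 903² = 815409
∑_{k=43}^{56} k³ = 2547216 - 815409 = 1731807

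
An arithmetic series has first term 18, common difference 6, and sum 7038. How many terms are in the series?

Using S = n/2 × [2a + (n-1)d]
7038 = n/2 × [2(18) + (n-1)(6)]
7038 = n/2 × [36 + 6n - 6]
14076 = n × [30 + 6n]
6n² + (30)n - 14076 = 0
Discriminant: Δ = (30)² - 4(6)(-14076) = 900 + 337824 = 338724
√Δ = 582
n = [-(30) + √Δ] / (2·6) = (-30 + 582) / 12 = 552 / 12 = 46
(The negative root is discarded since n must be a positive integer.)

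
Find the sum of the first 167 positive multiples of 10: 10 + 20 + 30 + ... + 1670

Factor out 10: = 10(1 + 2 + ... + 167) = 10 × n(n+1)/2
= 10 × 167×168/2
= 10 × 14028
= 140280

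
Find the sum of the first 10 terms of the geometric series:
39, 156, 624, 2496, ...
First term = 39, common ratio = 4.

Sₙ = a(1 - rⁿ) / (1 - r)
S_10 = 39(1 - 4^10) / (1 - 4)
S_10 = 39(1 - 1048576) / (-3)
S_10 = 13631475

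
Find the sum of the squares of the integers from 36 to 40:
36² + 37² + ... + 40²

Use ∑_{k=1}^{n} k² = n(n+1)(2n+1)/6, then subtract the first 35 terms.
∑_{k=1}^{40} k² = 40×41×81/6 = 22140
∑_{k=1}^{35} k² = 35×36×71/6 = 14910
∑_{k=36}^{40} k² = 22140 - 14910 = 7230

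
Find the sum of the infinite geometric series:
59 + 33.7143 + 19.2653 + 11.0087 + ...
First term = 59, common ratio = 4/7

For |r| < 1, S = a / (1 - r)
S = 59 / (1 - (4/7))
S = 59 / (3/7)
S = 413/3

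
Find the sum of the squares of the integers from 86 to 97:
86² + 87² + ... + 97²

Use ∑_{k=1}^{n} k² = n(n+1)(2n+1)/6, then subtract the first 85 terms.
∑_{k=1}^{97} k² = 97×98×195/6 = 308945
∑_{k=1}^{85} k² = 85×86×171/6 = 208335
∑_{k=86}^{97} k² = 308945 - 208335 = 100610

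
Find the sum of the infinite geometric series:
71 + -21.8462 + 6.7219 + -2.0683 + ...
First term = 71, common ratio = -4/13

For |r| < 1, S = a / (1 - r)
S = 71 / (1 - (-4/13))
S = 71 / (17/13)
S = 923/17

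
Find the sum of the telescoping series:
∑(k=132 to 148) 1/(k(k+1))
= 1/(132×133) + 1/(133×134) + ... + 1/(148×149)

Partial fractions: 1/(k(k+1)) = 1/k - 1/(k+1)
The series telescopes:
= (1/132 - 1/133) + (1/133 - 1/134) + ... + (1/148 - 1/149)
= 1/132 - 1/149
= 17/19668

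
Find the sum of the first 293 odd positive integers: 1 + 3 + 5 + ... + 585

Sum of first n odd numbers = n²
= 293²
= 85849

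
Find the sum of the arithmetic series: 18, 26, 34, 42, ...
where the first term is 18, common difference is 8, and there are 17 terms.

Sₙ = n/2 × (first + last)
Last term = a + (n-1)d = 18 + (17-1)×8 = 146
S_17 = 17/2 × (18 + 146)
S_17 = 17/2 × 164 = 1394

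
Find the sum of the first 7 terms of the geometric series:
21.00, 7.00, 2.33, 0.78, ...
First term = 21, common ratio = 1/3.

Sₙ = a(1 - rⁿ) / (1 - r)
S_7 = 21(1 - (1/3)^7) / (1 - (1/3))
S_7 = 21(1 - (1/2187)) / (2/3)
S_7 = 7651/243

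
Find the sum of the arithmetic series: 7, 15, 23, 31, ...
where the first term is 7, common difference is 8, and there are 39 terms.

Sₙ = n/2 × (first + last)
Last term = a + (n-1)d = 7 + (39-1)×8 = 311
S_39 = 39/2 × (7 + 311)
S_39 = 39/2 × 318 = 6201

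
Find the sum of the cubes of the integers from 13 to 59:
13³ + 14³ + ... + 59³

Use ∑_{k=1}^{n} k³ = [n(n+1)/2]², then subtract the first 12 terms.
∑_{k=1}^{59} k³ = [59×60/2]² = 1770² = 3132900
∑_{k=1}^{12} k³ = [12×13/2]² = 78² = 6084
∑_{k=13}^{59} k³ = 3132900 - 6084 = 3126816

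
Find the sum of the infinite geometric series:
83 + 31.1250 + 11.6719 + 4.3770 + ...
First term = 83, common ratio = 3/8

For |r| < 1, S = a / (1 - r)
S = 83 / (1 - (3/8))
S = 83 / (5/8)
S = 664/5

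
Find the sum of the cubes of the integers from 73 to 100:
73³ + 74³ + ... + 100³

Use ∑_{k=1}^{n} k³ = [n(n+1)/2]², then subtract the first 72 terms.
∑_{k=1}^{100} k³ = [100×101/2]² = 5050² = 25502500
∑_{k=1}^{72} k³ = [72×73/2]² = 2628² = 6906384
∑_{k=73}^{100} k³ = 25502500 - 6906384 = 18596116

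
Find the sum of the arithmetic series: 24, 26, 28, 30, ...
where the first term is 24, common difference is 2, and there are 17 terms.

Sₙ = n/2 × (first + last)
Last term = a + (n-1)d = 24 + (17-1)×2 = 56
S_17 = 17/2 × (24 + 56)
S_17 = 17/2 × 80 = 680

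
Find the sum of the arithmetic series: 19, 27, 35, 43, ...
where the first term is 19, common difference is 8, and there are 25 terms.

Sₙ = n/2 × (first + last)
Last term = a + (n-1)d = 19 + (25-1)×8 = 211
S_25 = 25/2 × (19 + 211)
S_25 = 25/2 × 230 = 2875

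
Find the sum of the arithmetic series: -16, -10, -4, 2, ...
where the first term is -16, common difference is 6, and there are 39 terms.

Sₙ = n/2 × (first + last)
Last term = a + (n-1)d = -16 + (39-1)×6 = 212
S_39 = 39/2 × (-16 + 212)
S_39 = 39/2 × 196 = 3822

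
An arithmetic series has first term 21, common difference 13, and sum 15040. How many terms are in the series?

Using S = n/2 × [2a + (n-1)d]
15040 = n/2 × [2(21) + (n-1)(13)]
15040 = n/2 × [42 + 13n - 13]
30080 = n × [29 + 13n]
13n² + (29)n - 30080 = 0
Discriminant: Δ = (29)² - 4(13)(-30080) = 841 + 1564160 = 1565001
√Δ = 1251
n = [-(29) + √Δ] / (2·13) = (-29 + 1251) / 26 = 1222 / 26 = 47
(The negative root is discarded since n must be a positive integer.)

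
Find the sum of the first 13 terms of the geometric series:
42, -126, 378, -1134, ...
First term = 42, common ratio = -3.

Sₙ = a(1 - rⁿ) / (1 - r)
S_13 = 42(1 - (-3)^13) / (1 - (-3))
S_13 = 42(1 - (-1594323)) / (4)
S_13 = 16740402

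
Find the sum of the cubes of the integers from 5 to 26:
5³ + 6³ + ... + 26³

Use ∑_{k=1}^{n} k³ = [n(n+1)/2]², then subtract the first 4 terms.
∑_{k=1}^{26} k³ = [26×27/2]² = 351² = 123201
∑_{k=1}^{4} k³ = [4×5/2]² = 10² = 100
∑_{k=5}^{26} k³ = 123201 - 100 = 123101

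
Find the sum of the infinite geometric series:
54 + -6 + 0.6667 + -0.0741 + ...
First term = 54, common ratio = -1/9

For |r| < 1, S = a / (1 - r)
S = 54 / (1 - (-1/9))
S = 54 / (10/9)
S = 243/5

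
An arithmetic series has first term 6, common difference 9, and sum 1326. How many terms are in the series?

Using S = n/2 × [2a + (n-1)d]
1326 = n/2 × [2(6) + (n-1)(9)]
1326 = n/2 × [12 + 9n - 9]
2652 = n × [3 + 9n]
9n² + (3)n - 2652 = 0
Discriminant: Δ = (3)² - 4(9)(-2652) = 9 + 95472 = 95481
√Δ = 309
n = [-(3) + √Δ] / (2·9) = (-3 + 309) / 18 = 306 / 18 = 17
(The negative root is discarded since n must be a positive integer.)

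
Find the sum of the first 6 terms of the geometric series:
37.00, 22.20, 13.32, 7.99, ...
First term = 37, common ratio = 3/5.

Sₙ = a(1 - rⁿ) / (1 - r)
S_6 = 37(1 - (3/5)^6) / (1 - (3/5))
S_6 = 37(1 - (729/15625)) / (2/5)
S_6 = 275576/3125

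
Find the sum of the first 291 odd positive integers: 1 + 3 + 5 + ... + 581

Sum of first n odd numbers = n²
= 291²
= 84681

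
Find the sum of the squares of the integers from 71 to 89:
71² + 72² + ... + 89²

Use ∑_{k=1}^{n} k² = n(n+1)(2n+1)/6, then subtract the first 70 terms.
∑_{k=1}^{89} k² = 89×90×179/6 = 238965
∑_{k=1}^{70} k² = 70×71×141/6 = 116795
∑_{k=71}^{89} k² = 238965 - 116795 = 122170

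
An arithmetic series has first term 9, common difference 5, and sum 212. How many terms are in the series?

Using S = n/2 × [2a + (n-1)d]
212 = n/2 × [2(9) + (n-1)(5)]
212 = n/2 × [18 + 5n - 5]
424 = n × [13 + 5n]
5n² + (13)n - 424 = 0
Discriminant: Δ = (13)² - 4(5)(-424) = 169 + 8480 = 8649
√Δ = 93
n = [-(13) + √Δ] / (2·5) = (-13 + 93) / 10 = 80 / 10 = 8
(The negative root is discarded since n must be a positive integer.)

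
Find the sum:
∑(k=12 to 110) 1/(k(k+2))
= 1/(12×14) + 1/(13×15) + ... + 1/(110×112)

Partial fractions: 1/(k(k+2)) = (1/2)[1/k - 1/(k+2)]
Telescoping leaves the first two and last two terms:
= (1/2)[1/12 + 1/13 - 1/111 - 1/112]
= 7667/107744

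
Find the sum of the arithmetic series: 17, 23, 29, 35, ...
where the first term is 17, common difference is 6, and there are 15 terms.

Sₙ = n/2 × (first + last)
Last term = a + (n-1)d = 17 + (15-1)×6 = 101
S_15 = 15/2 × (17 + 101)
S_15 = 15/2 × 118 = 885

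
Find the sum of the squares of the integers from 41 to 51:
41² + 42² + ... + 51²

Use ∑_{k=1}^{n} k² = n(n+1)(2n+1)/6, then subtract the first 40 terms.
∑_{k=1}^{51} k² = 51×52×103/6 = 45526
∑_{k=1}^{40} k² = 40×41×81/6 = 22140
∑_{k=41}^{51} k² = 45526 - 22140 = 23386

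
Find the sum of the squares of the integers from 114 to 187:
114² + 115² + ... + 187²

Use ∑_{k=1}^{n} k² = n(n+1)(2n+1)/6, then subtract the first 113 terms.
∑_{k=1}^{187} k² = 187×188×375/6 = 2197250
∑_{k=1}^{113} k² = 113×114×227/6 = 487369
∑_{k=114}^{187} k² = 2197250 - 487369 = 1709881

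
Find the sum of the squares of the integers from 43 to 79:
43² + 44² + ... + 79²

Use ∑_{k=1}^{n} k² = n(n+1)(2n+1)/6, then subtract the first 42 terms.
∑_{k=1}^{79} k² = 79×80×159/6 = 167480
∑_{k=1}^{42} k² = 42×43×85/6 = 25585
∑_{k=43}^{79} k² = 167480 - 25585 = 141895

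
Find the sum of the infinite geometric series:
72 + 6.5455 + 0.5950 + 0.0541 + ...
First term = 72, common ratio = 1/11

For |r| < 1, S = a / (1 - r)
S = 72 / (1 - (1/11))
S = 72 / (10/11)
S = 396/5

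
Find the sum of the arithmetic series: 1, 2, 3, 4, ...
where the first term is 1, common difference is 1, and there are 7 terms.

Sₙ = n/2 × (first + last)
Last term = a + (n-1)d = 1 + (7-1)×1 = 7
S_7 = 7/2 × (1 + 7)
S_7 = 7/2 × 8 = 28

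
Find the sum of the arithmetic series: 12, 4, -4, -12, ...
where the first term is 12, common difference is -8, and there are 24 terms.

Sₙ = n/2 × (first + last)
Last term = a + (n-1)d = 12 + (24-1)×(-8) = -172
S_24 = 24/2 × (12 + (-172))
S_24 = 24/2 × (-160) = -1920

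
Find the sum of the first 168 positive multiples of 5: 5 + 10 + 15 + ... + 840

Factor out 5: = 5(1 + 2 + ... + 168) = 5 × n(n+1)/2
= 5 × 168×169/2
= 5 × 14196
= 70980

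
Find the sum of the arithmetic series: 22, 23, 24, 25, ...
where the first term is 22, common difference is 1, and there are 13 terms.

Sₙ = n/2 × (first + last)
Last term = a + (n-1)d = 22 + (13-1)×1 = 34
S_13 = 13/2 × (22 + 34)
S_13 = 13/2 × 56 = 364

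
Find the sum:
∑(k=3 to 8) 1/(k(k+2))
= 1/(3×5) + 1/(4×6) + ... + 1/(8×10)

Partial fractions: 1/(k(k+2)) = (1/2)[1/k - 1/(k+2)]
Telescoping leaves the first two and last two terms:
= (1/2)[1/3 + 1/4 - 1/9 - 1/10]
= 67/360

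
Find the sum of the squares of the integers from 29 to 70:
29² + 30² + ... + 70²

Use ∑_{k=1}^{n} k² = n(n+1)(2n+1)/6, then subtract the first 28 terms.
∑_{k=1}^{70} k² = 70×71×141/6 = 116795
∑_{k=1}^{28} k² = 28×29×57/6 = 7714
∑_{k=29}^{70} k² = 116795 - 7714 = 109081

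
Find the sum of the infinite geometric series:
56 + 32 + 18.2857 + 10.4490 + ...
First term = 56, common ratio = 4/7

For |r| < 1, S = a / (1 - r)
S = 56 / (1 - (4/7))
S = 56 / (3/7)
S = 392/3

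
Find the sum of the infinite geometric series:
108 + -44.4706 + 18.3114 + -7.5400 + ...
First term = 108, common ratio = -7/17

For |r| < 1, S = a / (1 - r)
S = 108 / (1 - (-7/17))
S = 108 / (24/17)
S = 153/2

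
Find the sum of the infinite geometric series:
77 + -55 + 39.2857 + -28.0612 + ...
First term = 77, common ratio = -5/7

For |r| < 1, S = a / (1 - r)
S = 77 / (1 - (-5/7))
S = 77 / (12/7)
S = 539/12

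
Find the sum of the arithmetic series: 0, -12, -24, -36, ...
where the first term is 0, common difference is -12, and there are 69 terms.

Sₙ = n/2 × (first + last)
Last term = a + (n-1)d = 0 + (69-1)×(-12) = -816
S_69 = 69/2 × (0 + (-816))
S_69 = 69/2 × (-816) = -28152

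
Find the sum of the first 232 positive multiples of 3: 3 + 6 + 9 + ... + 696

Factor out 3: = 3(1 + 2 + ... + 232) = 3 × n(n+1)/2
= 3 × 232×233/2
= 3 × 27028
= 81084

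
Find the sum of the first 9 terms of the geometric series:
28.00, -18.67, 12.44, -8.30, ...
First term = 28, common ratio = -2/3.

Sₙ = a(1 - rⁿ) / (1 - r)
S_9 = 28(1 - (-2/3)^9) / (1 - (-2/3))
S_9 = 28(1 - (-512/19683)) / (5/3)
S_9 = 113092/6561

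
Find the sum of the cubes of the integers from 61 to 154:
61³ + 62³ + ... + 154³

Use ∑_{k=1}^{n} k³ = [n(n+1)/2]², then subtract the first 60 terms.
∑_{k=1}^{154} k³ = [154×155/2]² = 11935² = 142444225
∑_{k=1}^{60} k³ = [60×61/2]² = 1830² = 3348900
∑_{k=61}^{154} k³ = 142444225 - 3348900 = 139095325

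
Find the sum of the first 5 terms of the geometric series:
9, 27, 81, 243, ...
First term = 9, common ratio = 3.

Sₙ = a(1 - rⁿ) / (1 - r)
S_5 = 9(1 - 3^5) / (1 - 3)
S_5 = 9(1 - 243) / (-2)
S_5 = 1089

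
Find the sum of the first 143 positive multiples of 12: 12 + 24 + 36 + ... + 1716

Factor out 12: = 12(1 + 2 + ... + 143) = 12 × n(n+1)/2
= 12 × 143×144/2
= 12 × 10296
= 123552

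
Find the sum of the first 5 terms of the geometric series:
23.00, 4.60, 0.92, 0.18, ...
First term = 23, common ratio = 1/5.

Sₙ = a(1 - rⁿ) / (1 - r)
S_5 = 23(1 - (1/5)^5) / (1 - (1/5))
S_5 = 23(1 - (1/3125)) / (4/5)
S_5 = 17963/625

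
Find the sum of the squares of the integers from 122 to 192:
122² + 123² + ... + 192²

Use ∑_{k=1}^{n} k² = n(n+1)(2n+1)/6, then subtract the first 121 terms.
∑_{k=1}^{192} k² = 192×193×385/6 = 2377760
∑_{k=1}^{121} k² = 121×122×243/6 = 597861
∑_{k=122}^{192} k² = 2377760 - 597861 = 1779899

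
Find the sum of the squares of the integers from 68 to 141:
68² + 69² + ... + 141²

Use ∑_{k=1}^{n} k² = n(n+1)(2n+1)/6, then subtract the first 67 terms.
∑_{k=1}^{141} k² = 141×142×283/6 = 944371
∑_{k=1}^{67} k² = 67×68×135/6 = 102510
∑_{k=68}^{141} k² = 944371 - 102510 = 841861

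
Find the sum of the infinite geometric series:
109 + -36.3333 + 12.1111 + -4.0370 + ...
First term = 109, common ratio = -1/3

For |r| < 1, S = a / (1 - r)
S = 109 / (1 - (-1/3))
S = 109 / (4/3)
S = 327/4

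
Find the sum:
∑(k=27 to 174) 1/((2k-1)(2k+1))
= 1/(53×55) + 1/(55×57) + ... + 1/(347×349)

Partial fractions: 1/((2k-1)(2k+1)) = (1/2)[1/(2k-1) - 1/(2k+1)]
The series telescopes:
= (1/2)[1/53 - 1/349]
= 148/18497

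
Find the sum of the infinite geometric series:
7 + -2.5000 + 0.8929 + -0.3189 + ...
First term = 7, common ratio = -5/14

For |r| < 1, S = a / (1 - r)
S = 7 / (1 - (-5/14))
S = 7 / (19/14)
S = 98/19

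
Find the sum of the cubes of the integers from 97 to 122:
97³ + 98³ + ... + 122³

Use ∑_{k=1}^{n} k³ = [n(n+1)/2]², then subtract the first 96 terms.
∑_{k=1}^{122} k³ = [122×123/2]² = 7503² = 56295009
∑_{k=1}^{96} k³ = [96×97/2]² = 4656² = 21678336
∑_{k=97}^{122} k³ = 56295009 - 21678336 = 34616673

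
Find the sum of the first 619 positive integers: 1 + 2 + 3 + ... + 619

Formula: ∑k = n(n+1)/2
= 619×620/2
= 383780/2
= 191890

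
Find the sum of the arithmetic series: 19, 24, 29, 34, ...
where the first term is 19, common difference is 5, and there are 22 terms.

Sₙ = n/2 × (first + last)
Last term = a + (n-1)d = 19 + (22-1)×5 = 124
S_22 = 22/2 × (19 + 124)
S_22 = 22/2 × 143 = 1573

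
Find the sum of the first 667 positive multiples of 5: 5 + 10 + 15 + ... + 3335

Factor out 5: = 5(1 + 2 + ... + 667) = 5 × n(n+1)/2
= 5 × 667×668/2
= 5 × 222778
= 1113890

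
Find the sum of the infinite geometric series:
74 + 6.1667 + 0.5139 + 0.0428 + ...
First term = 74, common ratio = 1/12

For |r| < 1, S = a / (1 - r)
S = 74 / (1 - (1/12))
S = 74 / (11/12)
S = 888/11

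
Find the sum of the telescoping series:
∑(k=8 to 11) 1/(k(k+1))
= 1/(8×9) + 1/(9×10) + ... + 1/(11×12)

Partial fractions: 1/(k(k+1)) = 1/k - 1/(k+1)
The series telescopes:
= (1/8 - 1/9) + (1/9 - 1/10) + ... + (1/11 - 1/12)
= 1/8 - 1/12
= 1/24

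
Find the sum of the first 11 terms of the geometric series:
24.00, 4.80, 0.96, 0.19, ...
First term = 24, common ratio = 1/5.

Sₙ = a(1 - rⁿ) / (1 - r)
S_11 = 24(1 - (1/5)^11) / (1 - (1/5))
S_11 = 24(1 - (1/48828125)) / (4/5)
S_11 = 292968744/9765625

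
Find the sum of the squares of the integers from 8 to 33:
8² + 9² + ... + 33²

Use ∑_{k=1}^{n} k² = n(n+1)(2n+1)/6, then subtract the first 7 terms.
∑_{k=1}^{33} k² = 33×34×67/6 = 12529
∑_{k=1}^{7} k² = 7×8×15/6 = 140
∑_{k=8}^{33} k² = 12529 - 140 = 12389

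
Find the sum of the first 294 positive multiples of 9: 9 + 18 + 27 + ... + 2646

Factor out 9: = 9(1 + 2 + ... + 294) = 9 × n(n+1)/2
= 9 × 294×295/2
= 9 × 43365
= 390285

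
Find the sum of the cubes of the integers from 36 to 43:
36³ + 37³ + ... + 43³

Use ∑_{k=1}^{n} k³ = [n(n+1)/2]², then subtract the first 35 terms.
∑_{k=1}^{43} k³ = [43×44/2]² = 946² = 894916
∑_{k=1}^{35} k³ = [35×36/2]² = 630² = 396900
∑_{k=36}^{43} k³ = 894916 - 396900 = 498016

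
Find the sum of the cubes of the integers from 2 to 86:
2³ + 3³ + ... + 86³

Use ∑_{k=1}^{n} k³ = [n(n+1)/2]², then subtract the first 1 terms.
∑_{k=1}^{86} k³ = [86×87/2]² = 3741² = 13995081
∑_{k=1}^{1} k³ = [1×2/2]² = 1² = 1
∑_{k=2}^{86} k³ = 13995081 - 1 = 13995080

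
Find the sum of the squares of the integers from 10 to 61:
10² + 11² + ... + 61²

Use ∑_{k=1}^{n} k² = n(n+1)(2n+1)/6, then subtract the first 9 terms.
∑_{k=1}^{61} k² = 61×62×123/6 = 77531
∑_{k=1}^{9} k² = 9×10×19/6 = 285
∑_{k=10}^{61} k² = 77531 - 285 = 77246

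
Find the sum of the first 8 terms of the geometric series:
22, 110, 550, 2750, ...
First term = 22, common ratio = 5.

Sₙ = a(1 - rⁿ) / (1 - r)
S_8 = 22(1 - 5^8) / (1 - 5)
S_8 = 22(1 - 390625) / (-4)
S_8 = 2148432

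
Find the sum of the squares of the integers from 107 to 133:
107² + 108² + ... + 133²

Use ∑_{k=1}^{n} k² = n(n+1)(2n+1)/6, then subtract the first 106 terms.
∑_{k=1}^{133} k² = 133×134×267/6 = 793079
∑_{k=1}^{106} k² = 106×107×213/6 = 402641
∑_{k=107}^{133} k² = 793079 - 402641 = 390438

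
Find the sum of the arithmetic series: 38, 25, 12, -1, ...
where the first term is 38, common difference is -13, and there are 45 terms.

Sₙ = n/2 × (first + last)
Last term = a + (n-1)d = 38 + (45-1)×(-13) = -534
S_45 = 45/2 × (38 + (-534))
S_45 = 45/2 × (-496) = -11160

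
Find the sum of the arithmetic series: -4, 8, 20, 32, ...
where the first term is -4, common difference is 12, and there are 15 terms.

Sₙ = n/2 × (first + last)
Last term = a + (n-1)d = -4 + (15-1)×12 = 164
S_15 = 15/2 × (-4 + 164)
S_15 = 15/2 × 160 = 1200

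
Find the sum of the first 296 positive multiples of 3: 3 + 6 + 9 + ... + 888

Factor out 3: = 3(1 + 2 + ... + 296) = 3 × n(n+1)/2
= 3 × 296×297/2
= 3 × 43956
= 131868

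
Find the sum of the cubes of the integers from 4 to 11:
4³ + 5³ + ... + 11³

Use ∑_{k=1}^{n} k³ = [n(n+1)/2]², then subtract the first 3 terms.
∑_{k=1}^{11} k³ = [11×12/2]² = 66² = 4356
∑_{k=1}^{3} k³ = [3×4/2]² = 6² = 36
∑_{k=4}^{11} k³ = 4356 - 36 = 4320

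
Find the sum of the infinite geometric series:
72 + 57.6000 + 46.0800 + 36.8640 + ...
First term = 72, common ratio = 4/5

For |r| < 1, S = a / (1 - r)
S = 72 / (1 - (4/5))
S = 72 / (1/5)
S = 360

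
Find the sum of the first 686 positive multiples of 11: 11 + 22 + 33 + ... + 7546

Factor out 11: = 11(1 + 2 + ... + 686) = 11 × n(n+1)/2
= 11 × 686×687/2
= 11 × 235641
= 2592051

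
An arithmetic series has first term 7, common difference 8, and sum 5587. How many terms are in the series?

Using S = n/2 × [2a + (n-1)d]
5587 = n/2 × [2(7) + (n-1)(8)]
5587 = n/2 × [14 + 8n - 8]
11174 = n × [6 + 8n]
8n² + (6)n - 11174 = 0
Discriminant: Δ = (6)² - 4(8)(-11174) = 36 + 357568 = 357604
√Δ = 598
n = [-(6) + √Δ] / (2·8) = (-6 + 598) / 16 = 592 / 16 = 37
(The negative root is discarded since n must be a positive integer.)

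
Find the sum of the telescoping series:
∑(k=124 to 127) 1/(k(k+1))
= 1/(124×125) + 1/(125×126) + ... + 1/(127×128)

Partial fractions: 1/(k(k+1)) = 1/k - 1/(k+1)
The series telescopes:
= (1/124 - 1/125) + (1/125 - 1/126) + ... + (1/127 - 1/128)
= 1/124 - 1/128
= 1/3968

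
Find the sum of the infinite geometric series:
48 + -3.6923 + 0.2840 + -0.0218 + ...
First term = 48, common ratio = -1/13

For |r| < 1, S = a / (1 - r)
S = 48 / (1 - (-1/13))
S = 48 / (14/13)
S = 312/7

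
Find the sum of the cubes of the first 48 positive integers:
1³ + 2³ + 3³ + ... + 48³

Formula: ∑k³ = [n(n+1)/2]²
= [48×49/2]²
= 1176²
= 1382976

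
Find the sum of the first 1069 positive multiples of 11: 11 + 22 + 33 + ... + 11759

Factor out 11: = 11(1 + 2 + ... + 1069) = 11 × n(n+1)/2
= 11 × 1069×1070/2
= 11 × 571915
= 6291065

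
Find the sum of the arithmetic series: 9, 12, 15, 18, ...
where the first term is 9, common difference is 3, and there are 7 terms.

Sₙ = n/2 × (first + last)
Last term = a + (n-1)d = 9 + (7-1)×3 = 27
S_7 = 7/2 × (9 + 27)
S_7 = 7/2 × 36 = 126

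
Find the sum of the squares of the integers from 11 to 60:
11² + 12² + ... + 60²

Use ∑_{k=1}^{n} k² = n(n+1)(2n+1)/6, then subtract the first 10 terms.
∑_{k=1}^{60} k² = 60×61×121/6 = 73810
∑_{k=1}^{10} k² = 10×11×21/6 = 385
∑_{k=11}^{60} k² = 73810 - 385 = 73425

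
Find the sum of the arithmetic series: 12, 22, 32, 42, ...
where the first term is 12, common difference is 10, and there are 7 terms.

Sₙ = n/2 × (first + last)
Last term = a + (n-1)d = 12 + (7-1)×10 = 72
S_7 = 7/2 × (12 + 72)
S_7 = 7/2 × 84 = 294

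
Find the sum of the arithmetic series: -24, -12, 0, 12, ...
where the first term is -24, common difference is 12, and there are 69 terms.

Sₙ = n/2 × (first + last)
Last term = a + (n-1)d = -24 + (69-1)×12 = 792
S_69 = 69/2 × (-24 + 792)
S_69 = 69/2 × 768 = 26496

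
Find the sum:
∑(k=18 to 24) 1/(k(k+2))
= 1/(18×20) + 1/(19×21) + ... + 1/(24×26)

Partial fractions: 1/(k(k+2)) = (1/2)[1/k - 1/(k+2)]
Telescoping leaves the first two and last two terms:
= (1/2)[1/18 + 1/19 - 1/25 - 1/26]
= 826/55575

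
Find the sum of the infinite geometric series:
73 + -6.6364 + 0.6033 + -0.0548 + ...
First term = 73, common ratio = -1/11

For |r| < 1, S = a / (1 - r)
S = 73 / (1 - (-1/11))
S = 73 / (12/11)
S = 803/12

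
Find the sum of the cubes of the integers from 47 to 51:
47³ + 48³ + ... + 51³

Use ∑_{k=1}^{n} k³ = [n(n+1)/2]², then subtract the first 46 terms.
∑_{k=1}^{51} k³ = [51×52/2]² = 1326² = 1758276
∑_{k=1}^{46} k³ = [46×47/2]² = 1081² = 1168561
∑_{k=47}^{51} k³ = 1758276 - 1168561 = 589715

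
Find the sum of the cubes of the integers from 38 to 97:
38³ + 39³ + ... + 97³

Use ∑_{k=1}^{n} k³ = [n(n+1)/2]², then subtract the first 37 terms.
∑_{k=1}^{97} k³ = [97×98/2]² = 4753² = 22591009
∑_{k=1}^{37} k³ = [37×38/2]² = 703² = 494209
∑_{k=38}^{97} k³ = 22591009 - 494209 = 22096800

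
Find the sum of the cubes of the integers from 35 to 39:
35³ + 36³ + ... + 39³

Use ∑_{k=1}^{n} k³ = [n(n+1)/2]², then subtract the first 34 terms.
∑_{k=1}^{39} k³ = [39×40/2]² = 780² = 608400
∑_{k=1}^{34} k³ = [34×35/2]² = 595² = 354025
∑_{k=35}^{39} k³ = 608400 - 354025 = 254375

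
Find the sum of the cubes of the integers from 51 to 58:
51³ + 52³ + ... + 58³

Use ∑_{k=1}^{n} k³ = [n(n+1)/2]², then subtract the first 50 terms.
∑_{k=1}^{58} k³ = [58×59/2]² = 1711² = 2927521
∑_{k=1}^{50} k³ = [50×51/2]² = 1275² = 1625625
∑_{k=51}^{58} k³ = 2927521 - 1625625 = 1301896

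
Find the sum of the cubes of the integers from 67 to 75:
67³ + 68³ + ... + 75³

Use ∑_{k=1}^{n} k³ = [n(n+1)/2]², then subtract the first 66 terms.
∑_{k=1}^{75} k³ = [75×76/2]² = 2850² = 8122500
∑_{k=1}^{66} k³ = [66×67/2]² = 2211² = 4888521
∑_{k=67}^{75} k³ = 8122500 - 4888521 = 3233979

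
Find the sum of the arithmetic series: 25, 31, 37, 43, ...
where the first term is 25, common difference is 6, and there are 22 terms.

Sₙ = n/2 × (first + last)
Last term = a + (n-1)d = 25 + (22-1)×6 = 151
S_22 = 22/2 × (25 + 151)
S_22 = 22/2 × 176 = 1936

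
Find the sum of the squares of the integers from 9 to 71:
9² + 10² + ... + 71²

Use ∑_{k=1}^{n} k² = n(n+1)(2n+1)/6, then subtract the first 8 terms.
∑_{k=1}^{71} k² = 71×72×143/6 = 121836
∑_{k=1}^{8} k² = 8×9×17/6 = 204
∑_{k=9}^{71} k² = 121836 - 204 = 121632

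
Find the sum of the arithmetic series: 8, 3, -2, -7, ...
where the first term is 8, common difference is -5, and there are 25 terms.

Sₙ = n/2 × (first + last)
Last term = a + (n-1)d = 8 + (25-1)×(-5) = -112
S_25 = 25/2 × (8 + (-112))
S_25 = 25/2 × (-104) = -1300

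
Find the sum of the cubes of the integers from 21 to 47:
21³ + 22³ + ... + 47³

Use ∑_{k=1}^{n} k³ = [n(n+1)/2]², then subtract the first 20 terms.
∑_{k=1}^{47} k³ = [47×48/2]² = 1128² = 1272384
∑_{k=1}^{20} k³ = [20×21/2]² = 210² = 44100
∑_{k=21}^{47} k³ = 1272384 - 44100 = 1228284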